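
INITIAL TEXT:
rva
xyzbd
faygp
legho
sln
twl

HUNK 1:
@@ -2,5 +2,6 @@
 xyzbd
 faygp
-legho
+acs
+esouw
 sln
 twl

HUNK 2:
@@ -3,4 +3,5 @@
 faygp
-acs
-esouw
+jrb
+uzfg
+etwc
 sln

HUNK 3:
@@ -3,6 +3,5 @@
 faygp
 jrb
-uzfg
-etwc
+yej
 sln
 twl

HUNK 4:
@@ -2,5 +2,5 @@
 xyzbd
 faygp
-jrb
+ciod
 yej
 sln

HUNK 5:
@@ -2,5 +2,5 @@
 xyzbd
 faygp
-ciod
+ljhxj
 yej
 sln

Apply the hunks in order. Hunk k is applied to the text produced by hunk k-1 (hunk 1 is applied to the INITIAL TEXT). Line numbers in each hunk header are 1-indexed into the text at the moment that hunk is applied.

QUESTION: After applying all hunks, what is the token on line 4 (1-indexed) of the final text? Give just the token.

Answer: ljhxj

Derivation:
Hunk 1: at line 2 remove [legho] add [acs,esouw] -> 7 lines: rva xyzbd faygp acs esouw sln twl
Hunk 2: at line 3 remove [acs,esouw] add [jrb,uzfg,etwc] -> 8 lines: rva xyzbd faygp jrb uzfg etwc sln twl
Hunk 3: at line 3 remove [uzfg,etwc] add [yej] -> 7 lines: rva xyzbd faygp jrb yej sln twl
Hunk 4: at line 2 remove [jrb] add [ciod] -> 7 lines: rva xyzbd faygp ciod yej sln twl
Hunk 5: at line 2 remove [ciod] add [ljhxj] -> 7 lines: rva xyzbd faygp ljhxj yej sln twl
Final line 4: ljhxj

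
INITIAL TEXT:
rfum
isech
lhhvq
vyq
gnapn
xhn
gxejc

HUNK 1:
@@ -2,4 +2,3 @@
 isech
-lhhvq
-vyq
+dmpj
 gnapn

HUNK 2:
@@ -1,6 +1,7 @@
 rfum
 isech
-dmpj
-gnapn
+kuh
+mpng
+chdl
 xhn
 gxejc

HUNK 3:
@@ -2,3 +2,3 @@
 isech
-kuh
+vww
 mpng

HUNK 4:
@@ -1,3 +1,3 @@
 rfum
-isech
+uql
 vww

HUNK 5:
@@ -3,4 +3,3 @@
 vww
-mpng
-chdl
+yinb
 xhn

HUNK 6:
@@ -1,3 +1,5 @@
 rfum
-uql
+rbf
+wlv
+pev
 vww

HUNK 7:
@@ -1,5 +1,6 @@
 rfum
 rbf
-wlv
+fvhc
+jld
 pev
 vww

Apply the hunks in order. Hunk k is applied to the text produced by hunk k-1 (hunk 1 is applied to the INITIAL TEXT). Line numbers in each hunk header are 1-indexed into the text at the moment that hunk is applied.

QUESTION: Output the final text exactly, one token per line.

Answer: rfum
rbf
fvhc
jld
pev
vww
yinb
xhn
gxejc

Derivation:
Hunk 1: at line 2 remove [lhhvq,vyq] add [dmpj] -> 6 lines: rfum isech dmpj gnapn xhn gxejc
Hunk 2: at line 1 remove [dmpj,gnapn] add [kuh,mpng,chdl] -> 7 lines: rfum isech kuh mpng chdl xhn gxejc
Hunk 3: at line 2 remove [kuh] add [vww] -> 7 lines: rfum isech vww mpng chdl xhn gxejc
Hunk 4: at line 1 remove [isech] add [uql] -> 7 lines: rfum uql vww mpng chdl xhn gxejc
Hunk 5: at line 3 remove [mpng,chdl] add [yinb] -> 6 lines: rfum uql vww yinb xhn gxejc
Hunk 6: at line 1 remove [uql] add [rbf,wlv,pev] -> 8 lines: rfum rbf wlv pev vww yinb xhn gxejc
Hunk 7: at line 1 remove [wlv] add [fvhc,jld] -> 9 lines: rfum rbf fvhc jld pev vww yinb xhn gxejc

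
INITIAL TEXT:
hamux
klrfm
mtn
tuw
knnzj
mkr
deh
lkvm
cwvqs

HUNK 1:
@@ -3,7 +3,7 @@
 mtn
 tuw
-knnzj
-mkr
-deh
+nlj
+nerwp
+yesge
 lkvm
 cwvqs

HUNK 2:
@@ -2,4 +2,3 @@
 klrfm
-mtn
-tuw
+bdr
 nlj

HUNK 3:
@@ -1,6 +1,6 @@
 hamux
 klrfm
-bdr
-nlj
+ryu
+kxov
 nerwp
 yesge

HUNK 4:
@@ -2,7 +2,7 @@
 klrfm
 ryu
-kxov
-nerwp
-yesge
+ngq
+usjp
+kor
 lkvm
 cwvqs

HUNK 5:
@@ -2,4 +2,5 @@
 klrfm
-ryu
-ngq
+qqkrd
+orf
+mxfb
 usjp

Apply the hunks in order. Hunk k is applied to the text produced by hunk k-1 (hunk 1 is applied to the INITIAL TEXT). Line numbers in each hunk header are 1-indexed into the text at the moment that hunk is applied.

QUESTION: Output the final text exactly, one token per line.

Hunk 1: at line 3 remove [knnzj,mkr,deh] add [nlj,nerwp,yesge] -> 9 lines: hamux klrfm mtn tuw nlj nerwp yesge lkvm cwvqs
Hunk 2: at line 2 remove [mtn,tuw] add [bdr] -> 8 lines: hamux klrfm bdr nlj nerwp yesge lkvm cwvqs
Hunk 3: at line 1 remove [bdr,nlj] add [ryu,kxov] -> 8 lines: hamux klrfm ryu kxov nerwp yesge lkvm cwvqs
Hunk 4: at line 2 remove [kxov,nerwp,yesge] add [ngq,usjp,kor] -> 8 lines: hamux klrfm ryu ngq usjp kor lkvm cwvqs
Hunk 5: at line 2 remove [ryu,ngq] add [qqkrd,orf,mxfb] -> 9 lines: hamux klrfm qqkrd orf mxfb usjp kor lkvm cwvqs

Answer: hamux
klrfm
qqkrd
orf
mxfb
usjp
kor
lkvm
cwvqs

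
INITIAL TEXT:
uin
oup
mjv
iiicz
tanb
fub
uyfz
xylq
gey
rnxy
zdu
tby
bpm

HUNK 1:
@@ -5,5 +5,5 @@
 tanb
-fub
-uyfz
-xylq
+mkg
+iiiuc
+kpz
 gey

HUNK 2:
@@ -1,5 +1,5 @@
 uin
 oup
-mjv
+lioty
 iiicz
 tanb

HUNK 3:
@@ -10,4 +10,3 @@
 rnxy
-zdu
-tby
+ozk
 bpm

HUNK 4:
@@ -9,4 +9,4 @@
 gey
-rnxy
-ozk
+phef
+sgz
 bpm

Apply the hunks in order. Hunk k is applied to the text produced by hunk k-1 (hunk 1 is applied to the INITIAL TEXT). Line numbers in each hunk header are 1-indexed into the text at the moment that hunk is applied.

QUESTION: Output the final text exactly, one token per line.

Hunk 1: at line 5 remove [fub,uyfz,xylq] add [mkg,iiiuc,kpz] -> 13 lines: uin oup mjv iiicz tanb mkg iiiuc kpz gey rnxy zdu tby bpm
Hunk 2: at line 1 remove [mjv] add [lioty] -> 13 lines: uin oup lioty iiicz tanb mkg iiiuc kpz gey rnxy zdu tby bpm
Hunk 3: at line 10 remove [zdu,tby] add [ozk] -> 12 lines: uin oup lioty iiicz tanb mkg iiiuc kpz gey rnxy ozk bpm
Hunk 4: at line 9 remove [rnxy,ozk] add [phef,sgz] -> 12 lines: uin oup lioty iiicz tanb mkg iiiuc kpz gey phef sgz bpm

Answer: uin
oup
lioty
iiicz
tanb
mkg
iiiuc
kpz
gey
phef
sgz
bpm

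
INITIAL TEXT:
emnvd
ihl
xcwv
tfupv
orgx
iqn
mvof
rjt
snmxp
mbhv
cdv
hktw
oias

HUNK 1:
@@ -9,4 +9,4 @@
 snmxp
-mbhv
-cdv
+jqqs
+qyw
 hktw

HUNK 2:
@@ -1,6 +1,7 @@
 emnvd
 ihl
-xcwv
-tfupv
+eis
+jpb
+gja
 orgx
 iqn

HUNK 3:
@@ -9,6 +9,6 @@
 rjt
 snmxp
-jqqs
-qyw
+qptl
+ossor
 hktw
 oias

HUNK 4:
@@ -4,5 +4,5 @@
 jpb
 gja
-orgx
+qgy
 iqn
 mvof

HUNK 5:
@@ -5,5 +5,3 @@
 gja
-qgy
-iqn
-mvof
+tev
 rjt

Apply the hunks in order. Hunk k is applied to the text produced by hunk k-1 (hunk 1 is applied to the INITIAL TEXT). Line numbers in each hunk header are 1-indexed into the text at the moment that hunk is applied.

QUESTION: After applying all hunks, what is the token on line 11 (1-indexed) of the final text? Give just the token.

Answer: hktw

Derivation:
Hunk 1: at line 9 remove [mbhv,cdv] add [jqqs,qyw] -> 13 lines: emnvd ihl xcwv tfupv orgx iqn mvof rjt snmxp jqqs qyw hktw oias
Hunk 2: at line 1 remove [xcwv,tfupv] add [eis,jpb,gja] -> 14 lines: emnvd ihl eis jpb gja orgx iqn mvof rjt snmxp jqqs qyw hktw oias
Hunk 3: at line 9 remove [jqqs,qyw] add [qptl,ossor] -> 14 lines: emnvd ihl eis jpb gja orgx iqn mvof rjt snmxp qptl ossor hktw oias
Hunk 4: at line 4 remove [orgx] add [qgy] -> 14 lines: emnvd ihl eis jpb gja qgy iqn mvof rjt snmxp qptl ossor hktw oias
Hunk 5: at line 5 remove [qgy,iqn,mvof] add [tev] -> 12 lines: emnvd ihl eis jpb gja tev rjt snmxp qptl ossor hktw oias
Final line 11: hktw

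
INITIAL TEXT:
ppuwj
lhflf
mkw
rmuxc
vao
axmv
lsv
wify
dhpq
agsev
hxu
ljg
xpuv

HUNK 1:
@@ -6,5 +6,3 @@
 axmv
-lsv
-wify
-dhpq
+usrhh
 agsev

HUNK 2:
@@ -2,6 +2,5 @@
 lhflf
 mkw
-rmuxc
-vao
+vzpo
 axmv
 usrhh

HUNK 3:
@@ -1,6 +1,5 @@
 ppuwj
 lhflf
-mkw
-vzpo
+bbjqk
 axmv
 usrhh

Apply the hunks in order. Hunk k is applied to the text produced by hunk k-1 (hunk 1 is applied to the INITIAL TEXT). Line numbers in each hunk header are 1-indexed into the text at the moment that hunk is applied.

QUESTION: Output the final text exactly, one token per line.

Answer: ppuwj
lhflf
bbjqk
axmv
usrhh
agsev
hxu
ljg
xpuv

Derivation:
Hunk 1: at line 6 remove [lsv,wify,dhpq] add [usrhh] -> 11 lines: ppuwj lhflf mkw rmuxc vao axmv usrhh agsev hxu ljg xpuv
Hunk 2: at line 2 remove [rmuxc,vao] add [vzpo] -> 10 lines: ppuwj lhflf mkw vzpo axmv usrhh agsev hxu ljg xpuv
Hunk 3: at line 1 remove [mkw,vzpo] add [bbjqk] -> 9 lines: ppuwj lhflf bbjqk axmv usrhh agsev hxu ljg xpuv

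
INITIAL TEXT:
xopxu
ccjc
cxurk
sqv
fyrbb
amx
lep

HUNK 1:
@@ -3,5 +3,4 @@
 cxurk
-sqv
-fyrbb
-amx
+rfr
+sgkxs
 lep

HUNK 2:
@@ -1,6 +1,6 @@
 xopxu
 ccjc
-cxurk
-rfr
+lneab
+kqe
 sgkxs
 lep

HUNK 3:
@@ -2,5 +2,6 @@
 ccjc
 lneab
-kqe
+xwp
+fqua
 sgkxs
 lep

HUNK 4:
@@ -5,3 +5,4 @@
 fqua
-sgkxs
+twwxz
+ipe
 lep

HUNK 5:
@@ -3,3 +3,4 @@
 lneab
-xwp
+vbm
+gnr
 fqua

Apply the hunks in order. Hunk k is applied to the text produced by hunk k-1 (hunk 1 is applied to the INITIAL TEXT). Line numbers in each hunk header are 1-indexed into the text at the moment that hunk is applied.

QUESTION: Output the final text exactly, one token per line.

Answer: xopxu
ccjc
lneab
vbm
gnr
fqua
twwxz
ipe
lep

Derivation:
Hunk 1: at line 3 remove [sqv,fyrbb,amx] add [rfr,sgkxs] -> 6 lines: xopxu ccjc cxurk rfr sgkxs lep
Hunk 2: at line 1 remove [cxurk,rfr] add [lneab,kqe] -> 6 lines: xopxu ccjc lneab kqe sgkxs lep
Hunk 3: at line 2 remove [kqe] add [xwp,fqua] -> 7 lines: xopxu ccjc lneab xwp fqua sgkxs lep
Hunk 4: at line 5 remove [sgkxs] add [twwxz,ipe] -> 8 lines: xopxu ccjc lneab xwp fqua twwxz ipe lep
Hunk 5: at line 3 remove [xwp] add [vbm,gnr] -> 9 lines: xopxu ccjc lneab vbm gnr fqua twwxz ipe lep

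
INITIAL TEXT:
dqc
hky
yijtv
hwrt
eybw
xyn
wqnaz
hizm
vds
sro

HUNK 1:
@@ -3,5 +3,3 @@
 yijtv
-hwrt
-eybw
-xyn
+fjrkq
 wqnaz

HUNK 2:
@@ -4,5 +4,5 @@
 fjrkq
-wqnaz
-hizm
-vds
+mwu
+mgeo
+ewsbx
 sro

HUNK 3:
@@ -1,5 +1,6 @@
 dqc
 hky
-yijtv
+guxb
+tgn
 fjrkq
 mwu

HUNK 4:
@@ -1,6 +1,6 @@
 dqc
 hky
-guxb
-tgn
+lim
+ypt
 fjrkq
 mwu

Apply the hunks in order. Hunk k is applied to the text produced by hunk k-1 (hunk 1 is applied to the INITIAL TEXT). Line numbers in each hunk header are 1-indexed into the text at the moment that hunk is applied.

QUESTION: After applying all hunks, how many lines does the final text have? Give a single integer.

Answer: 9

Derivation:
Hunk 1: at line 3 remove [hwrt,eybw,xyn] add [fjrkq] -> 8 lines: dqc hky yijtv fjrkq wqnaz hizm vds sro
Hunk 2: at line 4 remove [wqnaz,hizm,vds] add [mwu,mgeo,ewsbx] -> 8 lines: dqc hky yijtv fjrkq mwu mgeo ewsbx sro
Hunk 3: at line 1 remove [yijtv] add [guxb,tgn] -> 9 lines: dqc hky guxb tgn fjrkq mwu mgeo ewsbx sro
Hunk 4: at line 1 remove [guxb,tgn] add [lim,ypt] -> 9 lines: dqc hky lim ypt fjrkq mwu mgeo ewsbx sro
Final line count: 9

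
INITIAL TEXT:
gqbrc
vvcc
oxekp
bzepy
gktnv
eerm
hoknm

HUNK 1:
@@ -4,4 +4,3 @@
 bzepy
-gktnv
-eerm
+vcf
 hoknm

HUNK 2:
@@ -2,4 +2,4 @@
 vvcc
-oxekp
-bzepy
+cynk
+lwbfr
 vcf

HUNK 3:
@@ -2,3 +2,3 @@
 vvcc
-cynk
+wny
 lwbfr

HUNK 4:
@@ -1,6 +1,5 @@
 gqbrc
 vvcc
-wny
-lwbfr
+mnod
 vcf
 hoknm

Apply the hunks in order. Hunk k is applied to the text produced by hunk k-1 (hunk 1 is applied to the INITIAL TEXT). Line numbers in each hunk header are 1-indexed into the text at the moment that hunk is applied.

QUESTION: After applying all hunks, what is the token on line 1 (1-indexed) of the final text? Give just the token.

Hunk 1: at line 4 remove [gktnv,eerm] add [vcf] -> 6 lines: gqbrc vvcc oxekp bzepy vcf hoknm
Hunk 2: at line 2 remove [oxekp,bzepy] add [cynk,lwbfr] -> 6 lines: gqbrc vvcc cynk lwbfr vcf hoknm
Hunk 3: at line 2 remove [cynk] add [wny] -> 6 lines: gqbrc vvcc wny lwbfr vcf hoknm
Hunk 4: at line 1 remove [wny,lwbfr] add [mnod] -> 5 lines: gqbrc vvcc mnod vcf hoknm
Final line 1: gqbrc

Answer: gqbrc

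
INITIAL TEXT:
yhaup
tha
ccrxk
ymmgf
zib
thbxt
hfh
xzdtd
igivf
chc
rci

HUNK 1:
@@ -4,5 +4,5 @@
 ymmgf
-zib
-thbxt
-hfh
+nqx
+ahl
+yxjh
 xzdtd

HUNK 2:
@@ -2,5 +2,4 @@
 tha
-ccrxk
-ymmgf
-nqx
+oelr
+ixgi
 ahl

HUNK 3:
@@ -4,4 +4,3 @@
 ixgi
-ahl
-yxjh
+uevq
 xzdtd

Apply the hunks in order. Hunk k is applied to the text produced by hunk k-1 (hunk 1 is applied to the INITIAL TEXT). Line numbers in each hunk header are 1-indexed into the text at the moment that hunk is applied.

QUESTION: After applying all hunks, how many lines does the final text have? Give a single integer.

Answer: 9

Derivation:
Hunk 1: at line 4 remove [zib,thbxt,hfh] add [nqx,ahl,yxjh] -> 11 lines: yhaup tha ccrxk ymmgf nqx ahl yxjh xzdtd igivf chc rci
Hunk 2: at line 2 remove [ccrxk,ymmgf,nqx] add [oelr,ixgi] -> 10 lines: yhaup tha oelr ixgi ahl yxjh xzdtd igivf chc rci
Hunk 3: at line 4 remove [ahl,yxjh] add [uevq] -> 9 lines: yhaup tha oelr ixgi uevq xzdtd igivf chc rci
Final line count: 9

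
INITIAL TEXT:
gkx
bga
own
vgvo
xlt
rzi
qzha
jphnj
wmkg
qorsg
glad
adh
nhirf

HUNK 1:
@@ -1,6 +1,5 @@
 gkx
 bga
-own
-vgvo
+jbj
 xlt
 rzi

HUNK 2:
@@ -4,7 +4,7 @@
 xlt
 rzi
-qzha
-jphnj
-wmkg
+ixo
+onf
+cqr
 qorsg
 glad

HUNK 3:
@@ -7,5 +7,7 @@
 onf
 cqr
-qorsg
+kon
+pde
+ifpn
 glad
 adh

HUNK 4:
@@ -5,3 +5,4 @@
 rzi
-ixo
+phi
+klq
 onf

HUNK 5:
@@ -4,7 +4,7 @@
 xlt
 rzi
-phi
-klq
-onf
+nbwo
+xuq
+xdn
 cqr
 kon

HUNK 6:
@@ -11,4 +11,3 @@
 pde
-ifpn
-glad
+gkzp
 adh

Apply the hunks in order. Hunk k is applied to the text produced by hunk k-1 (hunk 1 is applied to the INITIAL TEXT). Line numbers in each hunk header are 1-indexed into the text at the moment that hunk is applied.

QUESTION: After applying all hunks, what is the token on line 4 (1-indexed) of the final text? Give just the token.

Answer: xlt

Derivation:
Hunk 1: at line 1 remove [own,vgvo] add [jbj] -> 12 lines: gkx bga jbj xlt rzi qzha jphnj wmkg qorsg glad adh nhirf
Hunk 2: at line 4 remove [qzha,jphnj,wmkg] add [ixo,onf,cqr] -> 12 lines: gkx bga jbj xlt rzi ixo onf cqr qorsg glad adh nhirf
Hunk 3: at line 7 remove [qorsg] add [kon,pde,ifpn] -> 14 lines: gkx bga jbj xlt rzi ixo onf cqr kon pde ifpn glad adh nhirf
Hunk 4: at line 5 remove [ixo] add [phi,klq] -> 15 lines: gkx bga jbj xlt rzi phi klq onf cqr kon pde ifpn glad adh nhirf
Hunk 5: at line 4 remove [phi,klq,onf] add [nbwo,xuq,xdn] -> 15 lines: gkx bga jbj xlt rzi nbwo xuq xdn cqr kon pde ifpn glad adh nhirf
Hunk 6: at line 11 remove [ifpn,glad] add [gkzp] -> 14 lines: gkx bga jbj xlt rzi nbwo xuq xdn cqr kon pde gkzp adh nhirf
Final line 4: xlt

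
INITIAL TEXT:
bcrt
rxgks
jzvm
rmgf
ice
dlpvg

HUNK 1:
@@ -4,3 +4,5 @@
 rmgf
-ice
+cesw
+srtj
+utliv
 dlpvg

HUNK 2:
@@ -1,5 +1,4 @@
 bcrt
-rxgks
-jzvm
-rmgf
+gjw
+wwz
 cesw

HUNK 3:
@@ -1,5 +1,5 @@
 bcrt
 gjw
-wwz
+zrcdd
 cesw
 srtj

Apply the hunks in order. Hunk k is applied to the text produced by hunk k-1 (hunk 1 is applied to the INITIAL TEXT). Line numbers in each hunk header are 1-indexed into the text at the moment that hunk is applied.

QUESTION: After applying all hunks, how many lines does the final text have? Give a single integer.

Hunk 1: at line 4 remove [ice] add [cesw,srtj,utliv] -> 8 lines: bcrt rxgks jzvm rmgf cesw srtj utliv dlpvg
Hunk 2: at line 1 remove [rxgks,jzvm,rmgf] add [gjw,wwz] -> 7 lines: bcrt gjw wwz cesw srtj utliv dlpvg
Hunk 3: at line 1 remove [wwz] add [zrcdd] -> 7 lines: bcrt gjw zrcdd cesw srtj utliv dlpvg
Final line count: 7

Answer: 7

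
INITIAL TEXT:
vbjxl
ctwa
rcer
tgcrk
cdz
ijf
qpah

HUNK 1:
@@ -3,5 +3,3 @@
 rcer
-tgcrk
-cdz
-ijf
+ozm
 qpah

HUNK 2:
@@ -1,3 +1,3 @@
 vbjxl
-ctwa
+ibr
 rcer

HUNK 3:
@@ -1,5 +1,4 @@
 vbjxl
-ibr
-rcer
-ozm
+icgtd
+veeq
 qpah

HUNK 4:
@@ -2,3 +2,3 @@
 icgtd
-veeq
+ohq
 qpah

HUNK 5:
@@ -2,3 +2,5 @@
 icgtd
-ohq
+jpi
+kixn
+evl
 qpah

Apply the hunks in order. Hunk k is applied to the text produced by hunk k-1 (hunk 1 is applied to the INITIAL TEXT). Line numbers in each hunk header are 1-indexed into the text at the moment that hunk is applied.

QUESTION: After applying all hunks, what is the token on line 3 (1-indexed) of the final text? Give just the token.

Hunk 1: at line 3 remove [tgcrk,cdz,ijf] add [ozm] -> 5 lines: vbjxl ctwa rcer ozm qpah
Hunk 2: at line 1 remove [ctwa] add [ibr] -> 5 lines: vbjxl ibr rcer ozm qpah
Hunk 3: at line 1 remove [ibr,rcer,ozm] add [icgtd,veeq] -> 4 lines: vbjxl icgtd veeq qpah
Hunk 4: at line 2 remove [veeq] add [ohq] -> 4 lines: vbjxl icgtd ohq qpah
Hunk 5: at line 2 remove [ohq] add [jpi,kixn,evl] -> 6 lines: vbjxl icgtd jpi kixn evl qpah
Final line 3: jpi

Answer: jpi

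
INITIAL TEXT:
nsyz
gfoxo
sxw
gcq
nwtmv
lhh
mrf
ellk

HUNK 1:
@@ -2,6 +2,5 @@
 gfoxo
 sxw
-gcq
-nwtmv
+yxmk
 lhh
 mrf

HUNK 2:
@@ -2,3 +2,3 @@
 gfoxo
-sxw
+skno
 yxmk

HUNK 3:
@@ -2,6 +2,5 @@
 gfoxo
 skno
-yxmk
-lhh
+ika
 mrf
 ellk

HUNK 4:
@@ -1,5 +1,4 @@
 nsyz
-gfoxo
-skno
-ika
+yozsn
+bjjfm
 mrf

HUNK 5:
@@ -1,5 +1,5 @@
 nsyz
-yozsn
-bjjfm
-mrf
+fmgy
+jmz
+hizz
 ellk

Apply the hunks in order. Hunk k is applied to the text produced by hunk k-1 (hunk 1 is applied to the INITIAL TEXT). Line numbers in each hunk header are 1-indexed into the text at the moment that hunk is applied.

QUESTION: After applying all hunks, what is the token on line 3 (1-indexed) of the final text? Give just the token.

Answer: jmz

Derivation:
Hunk 1: at line 2 remove [gcq,nwtmv] add [yxmk] -> 7 lines: nsyz gfoxo sxw yxmk lhh mrf ellk
Hunk 2: at line 2 remove [sxw] add [skno] -> 7 lines: nsyz gfoxo skno yxmk lhh mrf ellk
Hunk 3: at line 2 remove [yxmk,lhh] add [ika] -> 6 lines: nsyz gfoxo skno ika mrf ellk
Hunk 4: at line 1 remove [gfoxo,skno,ika] add [yozsn,bjjfm] -> 5 lines: nsyz yozsn bjjfm mrf ellk
Hunk 5: at line 1 remove [yozsn,bjjfm,mrf] add [fmgy,jmz,hizz] -> 5 lines: nsyz fmgy jmz hizz ellk
Final line 3: jmz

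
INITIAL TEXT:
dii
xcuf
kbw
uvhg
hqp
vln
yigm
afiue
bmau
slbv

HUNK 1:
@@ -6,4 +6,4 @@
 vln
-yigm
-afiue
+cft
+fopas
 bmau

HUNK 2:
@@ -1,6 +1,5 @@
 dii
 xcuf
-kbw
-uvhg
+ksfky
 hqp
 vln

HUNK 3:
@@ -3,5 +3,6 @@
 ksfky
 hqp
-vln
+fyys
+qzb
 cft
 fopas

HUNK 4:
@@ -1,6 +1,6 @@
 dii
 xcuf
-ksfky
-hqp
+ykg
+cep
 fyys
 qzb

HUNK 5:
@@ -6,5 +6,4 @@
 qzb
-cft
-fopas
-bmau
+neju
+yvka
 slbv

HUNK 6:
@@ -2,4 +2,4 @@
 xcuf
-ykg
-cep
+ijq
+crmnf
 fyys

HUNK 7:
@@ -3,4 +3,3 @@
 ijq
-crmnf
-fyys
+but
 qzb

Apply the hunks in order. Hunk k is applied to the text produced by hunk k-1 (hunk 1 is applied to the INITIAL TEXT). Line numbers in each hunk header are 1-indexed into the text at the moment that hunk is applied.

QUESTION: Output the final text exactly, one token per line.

Hunk 1: at line 6 remove [yigm,afiue] add [cft,fopas] -> 10 lines: dii xcuf kbw uvhg hqp vln cft fopas bmau slbv
Hunk 2: at line 1 remove [kbw,uvhg] add [ksfky] -> 9 lines: dii xcuf ksfky hqp vln cft fopas bmau slbv
Hunk 3: at line 3 remove [vln] add [fyys,qzb] -> 10 lines: dii xcuf ksfky hqp fyys qzb cft fopas bmau slbv
Hunk 4: at line 1 remove [ksfky,hqp] add [ykg,cep] -> 10 lines: dii xcuf ykg cep fyys qzb cft fopas bmau slbv
Hunk 5: at line 6 remove [cft,fopas,bmau] add [neju,yvka] -> 9 lines: dii xcuf ykg cep fyys qzb neju yvka slbv
Hunk 6: at line 2 remove [ykg,cep] add [ijq,crmnf] -> 9 lines: dii xcuf ijq crmnf fyys qzb neju yvka slbv
Hunk 7: at line 3 remove [crmnf,fyys] add [but] -> 8 lines: dii xcuf ijq but qzb neju yvka slbv

Answer: dii
xcuf
ijq
but
qzb
neju
yvka
slbv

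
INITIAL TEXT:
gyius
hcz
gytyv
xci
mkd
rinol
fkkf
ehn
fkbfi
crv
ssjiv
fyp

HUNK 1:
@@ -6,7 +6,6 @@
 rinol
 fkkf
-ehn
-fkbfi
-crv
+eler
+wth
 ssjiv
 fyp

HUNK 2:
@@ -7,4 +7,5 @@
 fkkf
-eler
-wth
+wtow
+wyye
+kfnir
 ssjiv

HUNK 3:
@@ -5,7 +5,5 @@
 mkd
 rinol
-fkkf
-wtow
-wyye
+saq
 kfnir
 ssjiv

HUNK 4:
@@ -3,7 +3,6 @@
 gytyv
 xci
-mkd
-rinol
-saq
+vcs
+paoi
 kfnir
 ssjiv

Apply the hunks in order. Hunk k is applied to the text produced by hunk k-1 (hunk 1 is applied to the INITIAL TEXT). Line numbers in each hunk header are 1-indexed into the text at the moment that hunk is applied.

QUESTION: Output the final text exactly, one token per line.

Answer: gyius
hcz
gytyv
xci
vcs
paoi
kfnir
ssjiv
fyp

Derivation:
Hunk 1: at line 6 remove [ehn,fkbfi,crv] add [eler,wth] -> 11 lines: gyius hcz gytyv xci mkd rinol fkkf eler wth ssjiv fyp
Hunk 2: at line 7 remove [eler,wth] add [wtow,wyye,kfnir] -> 12 lines: gyius hcz gytyv xci mkd rinol fkkf wtow wyye kfnir ssjiv fyp
Hunk 3: at line 5 remove [fkkf,wtow,wyye] add [saq] -> 10 lines: gyius hcz gytyv xci mkd rinol saq kfnir ssjiv fyp
Hunk 4: at line 3 remove [mkd,rinol,saq] add [vcs,paoi] -> 9 lines: gyius hcz gytyv xci vcs paoi kfnir ssjiv fyp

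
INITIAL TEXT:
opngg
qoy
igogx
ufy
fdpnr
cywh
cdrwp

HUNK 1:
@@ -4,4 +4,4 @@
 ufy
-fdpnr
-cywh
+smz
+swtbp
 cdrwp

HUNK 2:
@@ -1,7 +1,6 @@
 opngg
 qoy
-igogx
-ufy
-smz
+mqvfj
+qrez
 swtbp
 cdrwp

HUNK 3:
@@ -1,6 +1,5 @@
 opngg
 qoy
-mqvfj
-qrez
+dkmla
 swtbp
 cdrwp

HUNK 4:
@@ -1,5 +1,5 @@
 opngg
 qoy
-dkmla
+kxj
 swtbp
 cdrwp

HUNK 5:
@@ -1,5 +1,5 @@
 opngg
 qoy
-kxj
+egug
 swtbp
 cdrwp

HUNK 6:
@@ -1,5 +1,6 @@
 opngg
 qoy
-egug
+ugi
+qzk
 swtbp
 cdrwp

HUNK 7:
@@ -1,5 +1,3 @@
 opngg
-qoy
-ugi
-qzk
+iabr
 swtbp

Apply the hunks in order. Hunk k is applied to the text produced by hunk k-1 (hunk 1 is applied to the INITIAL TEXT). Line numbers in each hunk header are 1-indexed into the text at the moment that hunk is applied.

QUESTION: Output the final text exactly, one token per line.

Answer: opngg
iabr
swtbp
cdrwp

Derivation:
Hunk 1: at line 4 remove [fdpnr,cywh] add [smz,swtbp] -> 7 lines: opngg qoy igogx ufy smz swtbp cdrwp
Hunk 2: at line 1 remove [igogx,ufy,smz] add [mqvfj,qrez] -> 6 lines: opngg qoy mqvfj qrez swtbp cdrwp
Hunk 3: at line 1 remove [mqvfj,qrez] add [dkmla] -> 5 lines: opngg qoy dkmla swtbp cdrwp
Hunk 4: at line 1 remove [dkmla] add [kxj] -> 5 lines: opngg qoy kxj swtbp cdrwp
Hunk 5: at line 1 remove [kxj] add [egug] -> 5 lines: opngg qoy egug swtbp cdrwp
Hunk 6: at line 1 remove [egug] add [ugi,qzk] -> 6 lines: opngg qoy ugi qzk swtbp cdrwp
Hunk 7: at line 1 remove [qoy,ugi,qzk] add [iabr] -> 4 lines: opngg iabr swtbp cdrwp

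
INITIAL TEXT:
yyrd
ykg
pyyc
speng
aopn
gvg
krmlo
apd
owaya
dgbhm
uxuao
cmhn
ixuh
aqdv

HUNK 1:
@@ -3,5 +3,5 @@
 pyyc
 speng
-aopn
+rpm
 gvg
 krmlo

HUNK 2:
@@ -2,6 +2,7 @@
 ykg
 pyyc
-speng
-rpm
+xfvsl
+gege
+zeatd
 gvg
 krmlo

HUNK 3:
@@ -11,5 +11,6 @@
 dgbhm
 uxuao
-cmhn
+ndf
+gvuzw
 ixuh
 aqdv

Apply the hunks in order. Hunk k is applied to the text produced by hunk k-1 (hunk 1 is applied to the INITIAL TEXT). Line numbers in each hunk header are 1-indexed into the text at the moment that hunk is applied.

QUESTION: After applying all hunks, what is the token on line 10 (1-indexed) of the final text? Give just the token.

Hunk 1: at line 3 remove [aopn] add [rpm] -> 14 lines: yyrd ykg pyyc speng rpm gvg krmlo apd owaya dgbhm uxuao cmhn ixuh aqdv
Hunk 2: at line 2 remove [speng,rpm] add [xfvsl,gege,zeatd] -> 15 lines: yyrd ykg pyyc xfvsl gege zeatd gvg krmlo apd owaya dgbhm uxuao cmhn ixuh aqdv
Hunk 3: at line 11 remove [cmhn] add [ndf,gvuzw] -> 16 lines: yyrd ykg pyyc xfvsl gege zeatd gvg krmlo apd owaya dgbhm uxuao ndf gvuzw ixuh aqdv
Final line 10: owaya

Answer: owaya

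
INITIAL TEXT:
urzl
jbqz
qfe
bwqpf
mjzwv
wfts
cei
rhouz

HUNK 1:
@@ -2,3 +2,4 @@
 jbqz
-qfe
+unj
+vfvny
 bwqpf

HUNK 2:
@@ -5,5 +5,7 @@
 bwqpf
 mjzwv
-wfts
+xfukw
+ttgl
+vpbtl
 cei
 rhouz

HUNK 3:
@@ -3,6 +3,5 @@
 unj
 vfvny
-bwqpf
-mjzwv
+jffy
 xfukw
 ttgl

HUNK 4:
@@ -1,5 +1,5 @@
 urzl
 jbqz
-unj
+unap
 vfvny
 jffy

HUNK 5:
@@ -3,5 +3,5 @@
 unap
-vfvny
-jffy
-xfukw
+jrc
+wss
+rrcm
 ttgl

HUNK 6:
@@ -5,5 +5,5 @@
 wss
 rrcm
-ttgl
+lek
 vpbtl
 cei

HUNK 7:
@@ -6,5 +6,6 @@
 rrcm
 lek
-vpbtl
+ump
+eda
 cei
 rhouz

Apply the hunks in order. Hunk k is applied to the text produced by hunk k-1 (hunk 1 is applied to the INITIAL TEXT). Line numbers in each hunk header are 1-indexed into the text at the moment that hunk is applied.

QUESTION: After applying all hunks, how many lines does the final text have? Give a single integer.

Answer: 11

Derivation:
Hunk 1: at line 2 remove [qfe] add [unj,vfvny] -> 9 lines: urzl jbqz unj vfvny bwqpf mjzwv wfts cei rhouz
Hunk 2: at line 5 remove [wfts] add [xfukw,ttgl,vpbtl] -> 11 lines: urzl jbqz unj vfvny bwqpf mjzwv xfukw ttgl vpbtl cei rhouz
Hunk 3: at line 3 remove [bwqpf,mjzwv] add [jffy] -> 10 lines: urzl jbqz unj vfvny jffy xfukw ttgl vpbtl cei rhouz
Hunk 4: at line 1 remove [unj] add [unap] -> 10 lines: urzl jbqz unap vfvny jffy xfukw ttgl vpbtl cei rhouz
Hunk 5: at line 3 remove [vfvny,jffy,xfukw] add [jrc,wss,rrcm] -> 10 lines: urzl jbqz unap jrc wss rrcm ttgl vpbtl cei rhouz
Hunk 6: at line 5 remove [ttgl] add [lek] -> 10 lines: urzl jbqz unap jrc wss rrcm lek vpbtl cei rhouz
Hunk 7: at line 6 remove [vpbtl] add [ump,eda] -> 11 lines: urzl jbqz unap jrc wss rrcm lek ump eda cei rhouz
Final line count: 11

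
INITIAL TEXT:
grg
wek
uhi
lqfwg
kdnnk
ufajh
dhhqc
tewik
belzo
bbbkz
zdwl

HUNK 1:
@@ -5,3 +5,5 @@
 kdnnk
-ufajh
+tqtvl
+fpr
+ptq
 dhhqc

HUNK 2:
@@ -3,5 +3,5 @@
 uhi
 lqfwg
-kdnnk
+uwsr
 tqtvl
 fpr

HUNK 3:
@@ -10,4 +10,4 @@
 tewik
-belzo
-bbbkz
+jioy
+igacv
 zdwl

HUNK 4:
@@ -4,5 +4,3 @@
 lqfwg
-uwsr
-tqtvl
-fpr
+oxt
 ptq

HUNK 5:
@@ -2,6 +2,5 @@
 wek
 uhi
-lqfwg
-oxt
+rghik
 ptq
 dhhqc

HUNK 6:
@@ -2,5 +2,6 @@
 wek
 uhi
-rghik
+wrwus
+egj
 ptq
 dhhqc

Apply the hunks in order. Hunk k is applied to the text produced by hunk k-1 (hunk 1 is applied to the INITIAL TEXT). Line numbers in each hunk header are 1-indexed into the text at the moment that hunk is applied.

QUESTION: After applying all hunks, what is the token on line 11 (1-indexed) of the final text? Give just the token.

Hunk 1: at line 5 remove [ufajh] add [tqtvl,fpr,ptq] -> 13 lines: grg wek uhi lqfwg kdnnk tqtvl fpr ptq dhhqc tewik belzo bbbkz zdwl
Hunk 2: at line 3 remove [kdnnk] add [uwsr] -> 13 lines: grg wek uhi lqfwg uwsr tqtvl fpr ptq dhhqc tewik belzo bbbkz zdwl
Hunk 3: at line 10 remove [belzo,bbbkz] add [jioy,igacv] -> 13 lines: grg wek uhi lqfwg uwsr tqtvl fpr ptq dhhqc tewik jioy igacv zdwl
Hunk 4: at line 4 remove [uwsr,tqtvl,fpr] add [oxt] -> 11 lines: grg wek uhi lqfwg oxt ptq dhhqc tewik jioy igacv zdwl
Hunk 5: at line 2 remove [lqfwg,oxt] add [rghik] -> 10 lines: grg wek uhi rghik ptq dhhqc tewik jioy igacv zdwl
Hunk 6: at line 2 remove [rghik] add [wrwus,egj] -> 11 lines: grg wek uhi wrwus egj ptq dhhqc tewik jioy igacv zdwl
Final line 11: zdwl

Answer: zdwl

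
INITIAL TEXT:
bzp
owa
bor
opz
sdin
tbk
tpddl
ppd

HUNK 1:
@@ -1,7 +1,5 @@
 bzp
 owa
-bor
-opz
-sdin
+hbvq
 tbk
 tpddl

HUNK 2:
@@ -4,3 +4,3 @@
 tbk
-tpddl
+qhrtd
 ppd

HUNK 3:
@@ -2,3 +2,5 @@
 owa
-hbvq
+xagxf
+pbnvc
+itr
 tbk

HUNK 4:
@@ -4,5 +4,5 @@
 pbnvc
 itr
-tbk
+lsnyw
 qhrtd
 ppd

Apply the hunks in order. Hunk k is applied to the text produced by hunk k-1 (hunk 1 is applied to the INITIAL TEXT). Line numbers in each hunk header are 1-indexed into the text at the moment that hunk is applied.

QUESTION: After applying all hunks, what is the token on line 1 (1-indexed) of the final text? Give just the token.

Answer: bzp

Derivation:
Hunk 1: at line 1 remove [bor,opz,sdin] add [hbvq] -> 6 lines: bzp owa hbvq tbk tpddl ppd
Hunk 2: at line 4 remove [tpddl] add [qhrtd] -> 6 lines: bzp owa hbvq tbk qhrtd ppd
Hunk 3: at line 2 remove [hbvq] add [xagxf,pbnvc,itr] -> 8 lines: bzp owa xagxf pbnvc itr tbk qhrtd ppd
Hunk 4: at line 4 remove [tbk] add [lsnyw] -> 8 lines: bzp owa xagxf pbnvc itr lsnyw qhrtd ppd
Final line 1: bzp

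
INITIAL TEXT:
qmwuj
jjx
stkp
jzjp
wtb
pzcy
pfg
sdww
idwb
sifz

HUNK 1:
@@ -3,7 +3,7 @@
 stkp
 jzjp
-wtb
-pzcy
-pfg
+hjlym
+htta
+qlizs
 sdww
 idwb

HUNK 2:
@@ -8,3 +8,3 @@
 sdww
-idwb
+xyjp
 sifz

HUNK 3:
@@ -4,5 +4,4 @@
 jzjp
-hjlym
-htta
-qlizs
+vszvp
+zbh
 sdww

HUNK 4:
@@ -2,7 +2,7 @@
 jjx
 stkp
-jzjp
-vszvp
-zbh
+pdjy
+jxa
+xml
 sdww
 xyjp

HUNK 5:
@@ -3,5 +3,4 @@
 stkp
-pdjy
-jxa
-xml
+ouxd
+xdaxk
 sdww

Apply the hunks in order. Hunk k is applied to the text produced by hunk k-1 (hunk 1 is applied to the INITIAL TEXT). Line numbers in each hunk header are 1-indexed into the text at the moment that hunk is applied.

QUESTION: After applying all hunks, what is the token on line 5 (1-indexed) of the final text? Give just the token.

Answer: xdaxk

Derivation:
Hunk 1: at line 3 remove [wtb,pzcy,pfg] add [hjlym,htta,qlizs] -> 10 lines: qmwuj jjx stkp jzjp hjlym htta qlizs sdww idwb sifz
Hunk 2: at line 8 remove [idwb] add [xyjp] -> 10 lines: qmwuj jjx stkp jzjp hjlym htta qlizs sdww xyjp sifz
Hunk 3: at line 4 remove [hjlym,htta,qlizs] add [vszvp,zbh] -> 9 lines: qmwuj jjx stkp jzjp vszvp zbh sdww xyjp sifz
Hunk 4: at line 2 remove [jzjp,vszvp,zbh] add [pdjy,jxa,xml] -> 9 lines: qmwuj jjx stkp pdjy jxa xml sdww xyjp sifz
Hunk 5: at line 3 remove [pdjy,jxa,xml] add [ouxd,xdaxk] -> 8 lines: qmwuj jjx stkp ouxd xdaxk sdww xyjp sifz
Final line 5: xdaxk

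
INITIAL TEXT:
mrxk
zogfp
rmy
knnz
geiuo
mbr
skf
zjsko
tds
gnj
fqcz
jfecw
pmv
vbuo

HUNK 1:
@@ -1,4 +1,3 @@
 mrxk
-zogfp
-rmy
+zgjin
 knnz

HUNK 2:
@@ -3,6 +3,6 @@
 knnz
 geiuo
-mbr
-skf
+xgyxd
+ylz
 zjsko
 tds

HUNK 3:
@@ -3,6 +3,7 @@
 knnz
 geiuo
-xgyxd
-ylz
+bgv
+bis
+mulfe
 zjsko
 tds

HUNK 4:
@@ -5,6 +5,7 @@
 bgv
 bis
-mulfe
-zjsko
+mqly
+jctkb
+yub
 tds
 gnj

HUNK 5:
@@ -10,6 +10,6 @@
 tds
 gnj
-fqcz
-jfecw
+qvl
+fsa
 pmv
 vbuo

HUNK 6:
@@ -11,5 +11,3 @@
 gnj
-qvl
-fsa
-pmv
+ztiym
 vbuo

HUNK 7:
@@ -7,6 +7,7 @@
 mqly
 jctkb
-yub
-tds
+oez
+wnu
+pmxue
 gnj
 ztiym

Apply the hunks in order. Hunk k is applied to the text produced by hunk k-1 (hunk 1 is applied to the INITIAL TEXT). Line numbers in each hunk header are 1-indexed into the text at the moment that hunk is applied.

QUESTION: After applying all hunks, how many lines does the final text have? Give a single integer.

Answer: 14

Derivation:
Hunk 1: at line 1 remove [zogfp,rmy] add [zgjin] -> 13 lines: mrxk zgjin knnz geiuo mbr skf zjsko tds gnj fqcz jfecw pmv vbuo
Hunk 2: at line 3 remove [mbr,skf] add [xgyxd,ylz] -> 13 lines: mrxk zgjin knnz geiuo xgyxd ylz zjsko tds gnj fqcz jfecw pmv vbuo
Hunk 3: at line 3 remove [xgyxd,ylz] add [bgv,bis,mulfe] -> 14 lines: mrxk zgjin knnz geiuo bgv bis mulfe zjsko tds gnj fqcz jfecw pmv vbuo
Hunk 4: at line 5 remove [mulfe,zjsko] add [mqly,jctkb,yub] -> 15 lines: mrxk zgjin knnz geiuo bgv bis mqly jctkb yub tds gnj fqcz jfecw pmv vbuo
Hunk 5: at line 10 remove [fqcz,jfecw] add [qvl,fsa] -> 15 lines: mrxk zgjin knnz geiuo bgv bis mqly jctkb yub tds gnj qvl fsa pmv vbuo
Hunk 6: at line 11 remove [qvl,fsa,pmv] add [ztiym] -> 13 lines: mrxk zgjin knnz geiuo bgv bis mqly jctkb yub tds gnj ztiym vbuo
Hunk 7: at line 7 remove [yub,tds] add [oez,wnu,pmxue] -> 14 lines: mrxk zgjin knnz geiuo bgv bis mqly jctkb oez wnu pmxue gnj ztiym vbuo
Final line count: 14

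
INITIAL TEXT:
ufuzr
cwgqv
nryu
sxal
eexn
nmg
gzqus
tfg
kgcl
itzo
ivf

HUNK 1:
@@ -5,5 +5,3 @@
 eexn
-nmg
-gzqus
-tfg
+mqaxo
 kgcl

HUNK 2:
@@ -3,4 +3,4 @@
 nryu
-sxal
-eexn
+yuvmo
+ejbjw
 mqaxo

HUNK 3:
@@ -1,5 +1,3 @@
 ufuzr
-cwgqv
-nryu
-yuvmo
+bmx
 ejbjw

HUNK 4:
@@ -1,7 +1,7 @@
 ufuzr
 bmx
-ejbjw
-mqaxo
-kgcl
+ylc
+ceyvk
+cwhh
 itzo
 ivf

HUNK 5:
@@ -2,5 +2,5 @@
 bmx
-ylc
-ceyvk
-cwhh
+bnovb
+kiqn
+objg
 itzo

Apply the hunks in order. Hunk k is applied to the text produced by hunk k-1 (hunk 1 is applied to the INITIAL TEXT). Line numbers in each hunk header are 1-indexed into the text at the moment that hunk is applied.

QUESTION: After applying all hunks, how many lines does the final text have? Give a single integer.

Answer: 7

Derivation:
Hunk 1: at line 5 remove [nmg,gzqus,tfg] add [mqaxo] -> 9 lines: ufuzr cwgqv nryu sxal eexn mqaxo kgcl itzo ivf
Hunk 2: at line 3 remove [sxal,eexn] add [yuvmo,ejbjw] -> 9 lines: ufuzr cwgqv nryu yuvmo ejbjw mqaxo kgcl itzo ivf
Hunk 3: at line 1 remove [cwgqv,nryu,yuvmo] add [bmx] -> 7 lines: ufuzr bmx ejbjw mqaxo kgcl itzo ivf
Hunk 4: at line 1 remove [ejbjw,mqaxo,kgcl] add [ylc,ceyvk,cwhh] -> 7 lines: ufuzr bmx ylc ceyvk cwhh itzo ivf
Hunk 5: at line 2 remove [ylc,ceyvk,cwhh] add [bnovb,kiqn,objg] -> 7 lines: ufuzr bmx bnovb kiqn objg itzo ivf
Final line count: 7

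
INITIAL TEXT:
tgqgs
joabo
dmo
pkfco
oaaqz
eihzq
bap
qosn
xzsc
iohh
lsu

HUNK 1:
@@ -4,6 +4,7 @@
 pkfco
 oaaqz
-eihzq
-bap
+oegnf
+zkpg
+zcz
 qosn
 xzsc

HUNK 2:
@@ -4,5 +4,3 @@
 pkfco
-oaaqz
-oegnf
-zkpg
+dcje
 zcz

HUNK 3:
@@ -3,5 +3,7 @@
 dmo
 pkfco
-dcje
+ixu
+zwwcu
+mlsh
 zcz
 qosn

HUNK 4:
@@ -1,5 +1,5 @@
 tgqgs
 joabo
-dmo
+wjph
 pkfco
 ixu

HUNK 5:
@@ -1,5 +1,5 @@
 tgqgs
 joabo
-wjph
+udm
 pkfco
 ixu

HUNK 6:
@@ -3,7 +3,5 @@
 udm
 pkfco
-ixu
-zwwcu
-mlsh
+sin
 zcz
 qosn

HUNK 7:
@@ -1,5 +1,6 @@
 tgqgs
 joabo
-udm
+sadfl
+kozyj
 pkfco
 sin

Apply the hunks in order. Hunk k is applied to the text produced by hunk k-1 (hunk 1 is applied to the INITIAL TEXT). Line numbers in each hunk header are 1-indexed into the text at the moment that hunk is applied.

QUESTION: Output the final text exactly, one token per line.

Answer: tgqgs
joabo
sadfl
kozyj
pkfco
sin
zcz
qosn
xzsc
iohh
lsu

Derivation:
Hunk 1: at line 4 remove [eihzq,bap] add [oegnf,zkpg,zcz] -> 12 lines: tgqgs joabo dmo pkfco oaaqz oegnf zkpg zcz qosn xzsc iohh lsu
Hunk 2: at line 4 remove [oaaqz,oegnf,zkpg] add [dcje] -> 10 lines: tgqgs joabo dmo pkfco dcje zcz qosn xzsc iohh lsu
Hunk 3: at line 3 remove [dcje] add [ixu,zwwcu,mlsh] -> 12 lines: tgqgs joabo dmo pkfco ixu zwwcu mlsh zcz qosn xzsc iohh lsu
Hunk 4: at line 1 remove [dmo] add [wjph] -> 12 lines: tgqgs joabo wjph pkfco ixu zwwcu mlsh zcz qosn xzsc iohh lsu
Hunk 5: at line 1 remove [wjph] add [udm] -> 12 lines: tgqgs joabo udm pkfco ixu zwwcu mlsh zcz qosn xzsc iohh lsu
Hunk 6: at line 3 remove [ixu,zwwcu,mlsh] add [sin] -> 10 lines: tgqgs joabo udm pkfco sin zcz qosn xzsc iohh lsu
Hunk 7: at line 1 remove [udm] add [sadfl,kozyj] -> 11 lines: tgqgs joabo sadfl kozyj pkfco sin zcz qosn xzsc iohh lsu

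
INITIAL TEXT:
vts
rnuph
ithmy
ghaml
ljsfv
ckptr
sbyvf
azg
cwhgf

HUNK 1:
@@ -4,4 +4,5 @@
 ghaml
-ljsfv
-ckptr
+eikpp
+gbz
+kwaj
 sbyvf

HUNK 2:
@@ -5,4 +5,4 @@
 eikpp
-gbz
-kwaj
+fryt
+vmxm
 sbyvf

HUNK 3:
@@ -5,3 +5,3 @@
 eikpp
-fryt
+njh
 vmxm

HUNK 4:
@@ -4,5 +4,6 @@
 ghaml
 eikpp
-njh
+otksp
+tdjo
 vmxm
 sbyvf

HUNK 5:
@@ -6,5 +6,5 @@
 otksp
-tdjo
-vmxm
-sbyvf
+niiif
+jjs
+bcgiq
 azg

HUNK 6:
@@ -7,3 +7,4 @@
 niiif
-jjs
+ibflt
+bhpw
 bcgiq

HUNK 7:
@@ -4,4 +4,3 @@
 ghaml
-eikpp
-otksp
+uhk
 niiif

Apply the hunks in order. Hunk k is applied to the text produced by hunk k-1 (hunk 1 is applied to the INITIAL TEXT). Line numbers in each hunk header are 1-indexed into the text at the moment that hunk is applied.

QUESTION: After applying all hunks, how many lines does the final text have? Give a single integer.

Hunk 1: at line 4 remove [ljsfv,ckptr] add [eikpp,gbz,kwaj] -> 10 lines: vts rnuph ithmy ghaml eikpp gbz kwaj sbyvf azg cwhgf
Hunk 2: at line 5 remove [gbz,kwaj] add [fryt,vmxm] -> 10 lines: vts rnuph ithmy ghaml eikpp fryt vmxm sbyvf azg cwhgf
Hunk 3: at line 5 remove [fryt] add [njh] -> 10 lines: vts rnuph ithmy ghaml eikpp njh vmxm sbyvf azg cwhgf
Hunk 4: at line 4 remove [njh] add [otksp,tdjo] -> 11 lines: vts rnuph ithmy ghaml eikpp otksp tdjo vmxm sbyvf azg cwhgf
Hunk 5: at line 6 remove [tdjo,vmxm,sbyvf] add [niiif,jjs,bcgiq] -> 11 lines: vts rnuph ithmy ghaml eikpp otksp niiif jjs bcgiq azg cwhgf
Hunk 6: at line 7 remove [jjs] add [ibflt,bhpw] -> 12 lines: vts rnuph ithmy ghaml eikpp otksp niiif ibflt bhpw bcgiq azg cwhgf
Hunk 7: at line 4 remove [eikpp,otksp] add [uhk] -> 11 lines: vts rnuph ithmy ghaml uhk niiif ibflt bhpw bcgiq azg cwhgf
Final line count: 11

Answer: 11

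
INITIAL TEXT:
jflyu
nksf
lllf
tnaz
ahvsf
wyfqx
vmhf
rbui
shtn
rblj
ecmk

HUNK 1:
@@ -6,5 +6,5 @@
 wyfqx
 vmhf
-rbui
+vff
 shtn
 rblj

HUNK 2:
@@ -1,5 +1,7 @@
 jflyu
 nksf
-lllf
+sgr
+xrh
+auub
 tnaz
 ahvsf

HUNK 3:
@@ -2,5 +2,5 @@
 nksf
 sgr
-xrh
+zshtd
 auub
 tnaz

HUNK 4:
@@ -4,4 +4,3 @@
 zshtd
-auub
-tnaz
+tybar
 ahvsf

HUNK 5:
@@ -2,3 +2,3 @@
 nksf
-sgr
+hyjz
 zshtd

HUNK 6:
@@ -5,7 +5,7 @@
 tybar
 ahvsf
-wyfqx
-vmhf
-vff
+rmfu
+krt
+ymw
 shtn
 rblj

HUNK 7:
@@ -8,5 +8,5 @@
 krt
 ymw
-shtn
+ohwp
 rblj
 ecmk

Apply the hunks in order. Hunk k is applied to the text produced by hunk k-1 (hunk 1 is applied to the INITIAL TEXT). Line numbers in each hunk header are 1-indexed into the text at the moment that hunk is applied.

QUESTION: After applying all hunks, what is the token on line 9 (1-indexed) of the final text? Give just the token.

Answer: ymw

Derivation:
Hunk 1: at line 6 remove [rbui] add [vff] -> 11 lines: jflyu nksf lllf tnaz ahvsf wyfqx vmhf vff shtn rblj ecmk
Hunk 2: at line 1 remove [lllf] add [sgr,xrh,auub] -> 13 lines: jflyu nksf sgr xrh auub tnaz ahvsf wyfqx vmhf vff shtn rblj ecmk
Hunk 3: at line 2 remove [xrh] add [zshtd] -> 13 lines: jflyu nksf sgr zshtd auub tnaz ahvsf wyfqx vmhf vff shtn rblj ecmk
Hunk 4: at line 4 remove [auub,tnaz] add [tybar] -> 12 lines: jflyu nksf sgr zshtd tybar ahvsf wyfqx vmhf vff shtn rblj ecmk
Hunk 5: at line 2 remove [sgr] add [hyjz] -> 12 lines: jflyu nksf hyjz zshtd tybar ahvsf wyfqx vmhf vff shtn rblj ecmk
Hunk 6: at line 5 remove [wyfqx,vmhf,vff] add [rmfu,krt,ymw] -> 12 lines: jflyu nksf hyjz zshtd tybar ahvsf rmfu krt ymw shtn rblj ecmk
Hunk 7: at line 8 remove [shtn] add [ohwp] -> 12 lines: jflyu nksf hyjz zshtd tybar ahvsf rmfu krt ymw ohwp rblj ecmk
Final line 9: ymw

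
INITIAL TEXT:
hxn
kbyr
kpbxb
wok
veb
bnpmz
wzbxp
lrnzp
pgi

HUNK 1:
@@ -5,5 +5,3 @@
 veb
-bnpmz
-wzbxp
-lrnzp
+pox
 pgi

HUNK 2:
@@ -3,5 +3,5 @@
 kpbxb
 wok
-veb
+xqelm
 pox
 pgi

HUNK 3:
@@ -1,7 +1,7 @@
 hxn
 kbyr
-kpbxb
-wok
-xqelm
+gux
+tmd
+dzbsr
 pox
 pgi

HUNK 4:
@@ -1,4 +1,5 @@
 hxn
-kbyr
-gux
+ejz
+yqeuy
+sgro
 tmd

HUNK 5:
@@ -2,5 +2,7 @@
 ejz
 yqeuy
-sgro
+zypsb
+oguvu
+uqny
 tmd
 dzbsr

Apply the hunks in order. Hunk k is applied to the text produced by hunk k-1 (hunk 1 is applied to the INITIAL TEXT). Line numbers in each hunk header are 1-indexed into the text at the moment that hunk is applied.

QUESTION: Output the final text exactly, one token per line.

Hunk 1: at line 5 remove [bnpmz,wzbxp,lrnzp] add [pox] -> 7 lines: hxn kbyr kpbxb wok veb pox pgi
Hunk 2: at line 3 remove [veb] add [xqelm] -> 7 lines: hxn kbyr kpbxb wok xqelm pox pgi
Hunk 3: at line 1 remove [kpbxb,wok,xqelm] add [gux,tmd,dzbsr] -> 7 lines: hxn kbyr gux tmd dzbsr pox pgi
Hunk 4: at line 1 remove [kbyr,gux] add [ejz,yqeuy,sgro] -> 8 lines: hxn ejz yqeuy sgro tmd dzbsr pox pgi
Hunk 5: at line 2 remove [sgro] add [zypsb,oguvu,uqny] -> 10 lines: hxn ejz yqeuy zypsb oguvu uqny tmd dzbsr pox pgi

Answer: hxn
ejz
yqeuy
zypsb
oguvu
uqny
tmd
dzbsr
pox
pgi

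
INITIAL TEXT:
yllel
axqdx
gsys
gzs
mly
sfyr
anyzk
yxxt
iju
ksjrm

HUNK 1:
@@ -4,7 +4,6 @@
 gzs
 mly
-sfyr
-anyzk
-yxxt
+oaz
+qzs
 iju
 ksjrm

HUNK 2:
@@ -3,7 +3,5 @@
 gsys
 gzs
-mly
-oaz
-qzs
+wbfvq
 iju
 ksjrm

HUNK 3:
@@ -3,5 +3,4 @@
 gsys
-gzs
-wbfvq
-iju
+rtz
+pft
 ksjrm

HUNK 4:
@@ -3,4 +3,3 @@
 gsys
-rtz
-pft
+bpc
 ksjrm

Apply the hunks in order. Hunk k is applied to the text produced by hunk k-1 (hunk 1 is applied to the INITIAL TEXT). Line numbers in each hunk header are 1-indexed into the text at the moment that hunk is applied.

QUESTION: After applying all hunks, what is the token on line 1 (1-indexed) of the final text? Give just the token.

Answer: yllel

Derivation:
Hunk 1: at line 4 remove [sfyr,anyzk,yxxt] add [oaz,qzs] -> 9 lines: yllel axqdx gsys gzs mly oaz qzs iju ksjrm
Hunk 2: at line 3 remove [mly,oaz,qzs] add [wbfvq] -> 7 lines: yllel axqdx gsys gzs wbfvq iju ksjrm
Hunk 3: at line 3 remove [gzs,wbfvq,iju] add [rtz,pft] -> 6 lines: yllel axqdx gsys rtz pft ksjrm
Hunk 4: at line 3 remove [rtz,pft] add [bpc] -> 5 lines: yllel axqdx gsys bpc ksjrm
Final line 1: yllel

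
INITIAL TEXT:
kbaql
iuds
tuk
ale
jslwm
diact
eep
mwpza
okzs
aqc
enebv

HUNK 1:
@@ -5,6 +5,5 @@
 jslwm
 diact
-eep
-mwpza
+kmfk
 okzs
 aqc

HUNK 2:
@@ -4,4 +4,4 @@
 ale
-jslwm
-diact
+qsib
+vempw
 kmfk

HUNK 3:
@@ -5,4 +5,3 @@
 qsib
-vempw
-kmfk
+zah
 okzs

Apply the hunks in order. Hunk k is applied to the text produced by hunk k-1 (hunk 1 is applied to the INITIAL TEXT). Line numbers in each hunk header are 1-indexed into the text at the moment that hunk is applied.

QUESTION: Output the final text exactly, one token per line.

Hunk 1: at line 5 remove [eep,mwpza] add [kmfk] -> 10 lines: kbaql iuds tuk ale jslwm diact kmfk okzs aqc enebv
Hunk 2: at line 4 remove [jslwm,diact] add [qsib,vempw] -> 10 lines: kbaql iuds tuk ale qsib vempw kmfk okzs aqc enebv
Hunk 3: at line 5 remove [vempw,kmfk] add [zah] -> 9 lines: kbaql iuds tuk ale qsib zah okzs aqc enebv

Answer: kbaql
iuds
tuk
ale
qsib
zah
okzs
aqc
enebv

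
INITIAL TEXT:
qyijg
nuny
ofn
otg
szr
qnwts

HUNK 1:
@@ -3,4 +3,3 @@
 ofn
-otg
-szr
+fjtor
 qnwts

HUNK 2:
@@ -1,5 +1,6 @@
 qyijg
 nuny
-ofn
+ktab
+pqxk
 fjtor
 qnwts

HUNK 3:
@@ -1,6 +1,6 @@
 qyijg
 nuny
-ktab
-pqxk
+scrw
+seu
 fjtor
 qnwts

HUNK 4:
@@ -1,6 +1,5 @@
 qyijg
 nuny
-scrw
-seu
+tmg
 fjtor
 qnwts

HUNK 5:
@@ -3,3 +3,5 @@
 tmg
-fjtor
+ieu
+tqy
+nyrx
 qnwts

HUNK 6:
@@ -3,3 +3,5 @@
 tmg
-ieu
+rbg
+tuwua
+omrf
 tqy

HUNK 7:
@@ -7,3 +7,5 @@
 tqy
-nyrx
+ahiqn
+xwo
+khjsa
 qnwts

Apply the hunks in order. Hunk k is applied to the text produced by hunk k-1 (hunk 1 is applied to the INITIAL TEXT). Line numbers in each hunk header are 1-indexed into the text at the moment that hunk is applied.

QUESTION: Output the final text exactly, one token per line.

Hunk 1: at line 3 remove [otg,szr] add [fjtor] -> 5 lines: qyijg nuny ofn fjtor qnwts
Hunk 2: at line 1 remove [ofn] add [ktab,pqxk] -> 6 lines: qyijg nuny ktab pqxk fjtor qnwts
Hunk 3: at line 1 remove [ktab,pqxk] add [scrw,seu] -> 6 lines: qyijg nuny scrw seu fjtor qnwts
Hunk 4: at line 1 remove [scrw,seu] add [tmg] -> 5 lines: qyijg nuny tmg fjtor qnwts
Hunk 5: at line 3 remove [fjtor] add [ieu,tqy,nyrx] -> 7 lines: qyijg nuny tmg ieu tqy nyrx qnwts
Hunk 6: at line 3 remove [ieu] add [rbg,tuwua,omrf] -> 9 lines: qyijg nuny tmg rbg tuwua omrf tqy nyrx qnwts
Hunk 7: at line 7 remove [nyrx] add [ahiqn,xwo,khjsa] -> 11 lines: qyijg nuny tmg rbg tuwua omrf tqy ahiqn xwo khjsa qnwts

Answer: qyijg
nuny
tmg
rbg
tuwua
omrf
tqy
ahiqn
xwo
khjsa
qnwts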